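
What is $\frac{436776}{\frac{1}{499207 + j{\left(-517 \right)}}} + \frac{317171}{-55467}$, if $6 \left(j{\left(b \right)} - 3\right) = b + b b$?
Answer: $\frac{13171353646290253}{55467} \approx 2.3746 \cdot 10^{11}$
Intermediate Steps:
$j{\left(b \right)} = 3 + \frac{b}{6} + \frac{b^{2}}{6}$ ($j{\left(b \right)} = 3 + \frac{b + b b}{6} = 3 + \frac{b + b^{2}}{6} = 3 + \left(\frac{b}{6} + \frac{b^{2}}{6}\right) = 3 + \frac{b}{6} + \frac{b^{2}}{6}$)
$\frac{436776}{\frac{1}{499207 + j{\left(-517 \right)}}} + \frac{317171}{-55467} = \frac{436776}{\frac{1}{499207 + \left(3 + \frac{1}{6} \left(-517\right) + \frac{\left(-517\right)^{2}}{6}\right)}} + \frac{317171}{-55467} = \frac{436776}{\frac{1}{499207 + \left(3 - \frac{517}{6} + \frac{1}{6} \cdot 267289\right)}} + 317171 \left(- \frac{1}{55467}\right) = \frac{436776}{\frac{1}{499207 + \left(3 - \frac{517}{6} + \frac{267289}{6}\right)}} - \frac{317171}{55467} = \frac{436776}{\frac{1}{499207 + 44465}} - \frac{317171}{55467} = \frac{436776}{\frac{1}{543672}} - \frac{317171}{55467} = 436776 \frac{1}{\frac{1}{543672}} - \frac{317171}{55467} = 436776 \cdot 543672 - \frac{317171}{55467} = 237462881472 - \frac{317171}{55467} = \frac{13171353646290253}{55467}$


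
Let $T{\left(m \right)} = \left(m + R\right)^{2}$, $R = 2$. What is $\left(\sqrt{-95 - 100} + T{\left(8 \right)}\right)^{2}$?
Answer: $\left(100 + i \sqrt{195}\right)^{2} \approx 9805.0 + 2792.8 i$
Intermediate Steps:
$T{\left(m \right)} = \left(2 + m\right)^{2}$ ($T{\left(m \right)} = \left(m + 2\right)^{2} = \left(2 + m\right)^{2}$)
$\left(\sqrt{-95 - 100} + T{\left(8 \right)}\right)^{2} = \left(\sqrt{-95 - 100} + \left(2 + 8\right)^{2}\right)^{2} = \left(\sqrt{-195} + 10^{2}\right)^{2} = \left(i \sqrt{195} + 100\right)^{2} = \left(100 + i \sqrt{195}\right)^{2}$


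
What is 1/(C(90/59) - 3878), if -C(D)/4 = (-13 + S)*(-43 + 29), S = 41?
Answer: -1/2310 ≈ -0.00043290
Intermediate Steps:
C(D) = 1568 (C(D) = -4*(-13 + 41)*(-43 + 29) = -112*(-14) = -4*(-392) = 1568)
1/(C(90/59) - 3878) = 1/(1568 - 3878) = 1/(-2310) = -1/2310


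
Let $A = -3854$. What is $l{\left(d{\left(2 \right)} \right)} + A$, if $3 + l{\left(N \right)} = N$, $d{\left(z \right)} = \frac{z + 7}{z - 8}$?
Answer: $- \frac{7717}{2} \approx -3858.5$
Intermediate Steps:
$d{\left(z \right)} = \frac{7 + z}{-8 + z}$
$l{\left(N \right)} = -3 + N$
$l{\left(d{\left(2 \right)} \right)} + A = \left(-3 + \frac{7 + 2}{-8 + 2}\right) - 3854 = \left(-3 + \frac{1}{-6} \cdot 9\right) - 3854 = \left(-3 - \frac{3}{2}\right) - 3854 = - \frac{9}{2} - 3854 = - \frac{7717}{2}$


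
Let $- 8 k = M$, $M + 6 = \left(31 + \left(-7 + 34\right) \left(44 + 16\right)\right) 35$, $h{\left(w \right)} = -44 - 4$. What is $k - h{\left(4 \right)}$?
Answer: $- \frac{57395}{8} \approx -7174.4$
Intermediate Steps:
$h{\left(w \right)} = -48$ ($h{\left(w \right)} = -44 - 4 = -48$)
$M = 57779$ ($M = -6 + \left(31 + \left(-7 + 34\right) \left(44 + 16\right)\right) 35 = -6 + \left(31 + 27 \cdot 60\right) 35 = -6 + \left(31 + 1620\right) 35 = -6 + 1651 \cdot 35 = -6 + 57785 = 57779$)
$k = - \frac{57779}{8}$ ($k = \left(- \frac{1}{8}\right) 57779 = - \frac{57779}{8} \approx -7222.4$)
$k - h{\left(4 \right)} = - \frac{57779}{8} - -48 = - \frac{57779}{8} + 48 = - \frac{57395}{8}$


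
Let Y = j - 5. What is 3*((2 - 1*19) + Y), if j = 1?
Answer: -63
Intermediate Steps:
Y = -4 (Y = 1 - 5 = -4)
3*((2 - 1*19) + Y) = 3*((2 - 1*19) - 4) = 3*((2 - 19) - 4) = 3*(-17 - 4) = 3*(-21) = -63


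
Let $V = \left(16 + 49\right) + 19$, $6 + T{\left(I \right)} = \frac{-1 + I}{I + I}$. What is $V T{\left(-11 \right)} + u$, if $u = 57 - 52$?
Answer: $- \frac{4985}{11} \approx -453.18$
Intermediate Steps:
$u = 5$
$T{\left(I \right)} = -6 + \frac{-1 + I}{2 I}$ ($T{\left(I \right)} = -6 + \frac{-1 + I}{I + I} = -6 + \frac{-1 + I}{2 I}$)
$V = 84$ ($V = 65 + 19 = 84$)
$V T{\left(-11 \right)} + u = 84 \frac{-1 - -121}{2 \left(-11\right)} + 5 = 84 \cdot \frac{1}{2} \left(- \frac{1}{11}\right) \left(-1 + 121\right) + 5 = 84 \cdot \frac{1}{2} \left(- \frac{1}{11}\right) 120 + 5 = 84 \left(- \frac{60}{11}\right) + 5 = - \frac{5040}{11} + 5 = - \frac{4985}{11}$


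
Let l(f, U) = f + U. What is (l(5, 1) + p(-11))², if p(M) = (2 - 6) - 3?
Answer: 1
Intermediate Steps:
l(f, U) = U + f
p(M) = -7 (p(M) = -4 - 3 = -7)
(l(5, 1) + p(-11))² = ((1 + 5) - 7)² = (6 - 7)² = (-1)² = 1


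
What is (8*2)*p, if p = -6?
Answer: -96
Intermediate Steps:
(8*2)*p = (8*2)*(-6) = 16*(-6) = -96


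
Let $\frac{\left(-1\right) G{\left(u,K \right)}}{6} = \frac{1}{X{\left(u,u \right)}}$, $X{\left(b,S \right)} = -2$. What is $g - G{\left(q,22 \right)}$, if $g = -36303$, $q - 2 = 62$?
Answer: $-36306$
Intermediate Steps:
$q = 64$ ($q = 2 + 62 = 64$)
$G{\left(u,K \right)} = 3$ ($G{\left(u,K \right)} = - \frac{6}{-2} = \left(-6\right) \left(- \frac{1}{2}\right) = 3$)
$g - G{\left(q,22 \right)} = -36303 - 3 = -36306$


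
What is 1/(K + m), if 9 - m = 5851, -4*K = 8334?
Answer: -2/15851 ≈ -0.00012618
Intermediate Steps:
K = -4167/2 (K = -¼*8334 = -4167/2 ≈ -2083.5)
m = -5842 (m = 9 - 1*5851 = 9 - 5851 = -5842)
1/(K + m) = 1/(-4167/2 - 5842) = 1/(-15851/2) = -2/15851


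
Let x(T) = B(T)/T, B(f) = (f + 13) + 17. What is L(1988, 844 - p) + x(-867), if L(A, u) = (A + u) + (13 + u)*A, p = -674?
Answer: 880622005/289 ≈ 3.0471e+6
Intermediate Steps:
B(f) = 30 + f (B(f) = (13 + f) + 17 = 30 + f)
x(T) = (30 + T)/T
L(A, u) = A + u + A*(13 + u) (L(A, u) = (A + u) + A*(13 + u) = A + u + A*(13 + u))
L(1988, 844 - p) + x(-867) = ((844 - 1*(-674)) + 14*1988 + 1988*(844 - 1*(-674))) + (30 - 867)/(-867) = ((844 + 674) + 27832 + 1988*(844 + 674)) - 1/867*(-837) = (1518 + 27832 + 1988*1518) + 279/289 = (1518 + 27832 + 3017784) + 279/289 = 3047134 + 279/289 = 880622005/289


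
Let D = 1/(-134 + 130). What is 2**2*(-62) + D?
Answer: -993/4 ≈ -248.25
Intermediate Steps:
D = -1/4 (D = 1/(-4) = -1/4 ≈ -0.25000)
2**2*(-62) + D = 2**2*(-62) - 1/4 = 4*(-62) - 1/4 = -248 - 1/4 = -993/4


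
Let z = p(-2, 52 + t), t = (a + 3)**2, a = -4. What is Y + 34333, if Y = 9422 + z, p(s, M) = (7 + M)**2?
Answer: 47355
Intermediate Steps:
t = 1 (t = (-4 + 3)**2 = (-1)**2 = 1)
z = 3600 (z = (7 + (52 + 1))**2 = (7 + 53)**2 = 60**2 = 3600)
Y = 13022 (Y = 9422 + 3600 = 13022)
Y + 34333 = 13022 + 34333 = 47355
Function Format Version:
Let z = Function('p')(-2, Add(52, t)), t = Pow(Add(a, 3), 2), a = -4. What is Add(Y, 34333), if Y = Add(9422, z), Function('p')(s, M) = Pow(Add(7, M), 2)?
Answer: 47355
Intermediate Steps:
t = 1 (t = Pow(Add(-4, 3), 2) = Pow(-1, 2) = 1)
z = 3600 (z = Pow(Add(7, Add(52, 1)), 2) = Pow(Add(7, 53), 2) = Pow(60, 2) = 3600)
Y = 13022 (Y = Add(9422, 3600) = 13022)
Add(Y, 34333) = Add(13022, 34333) = 47355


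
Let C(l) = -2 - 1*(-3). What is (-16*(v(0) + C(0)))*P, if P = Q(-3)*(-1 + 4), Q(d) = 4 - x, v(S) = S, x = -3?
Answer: -336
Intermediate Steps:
C(l) = 1 (C(l) = -2 + 3 = 1)
Q(d) = 7 (Q(d) = 4 - 1*(-3) = 4 + 3 = 7)
P = 21 (P = 7*(-1 + 4) = 7*3 = 21)
(-16*(v(0) + C(0)))*P = -16*(0 + 1)*21 = -16*1*21 = -16*21 = -336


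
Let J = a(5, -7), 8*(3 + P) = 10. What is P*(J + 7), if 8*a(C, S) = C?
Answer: -427/32 ≈ -13.344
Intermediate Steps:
P = -7/4 (P = -3 + (⅛)*10 = -3 + 5/4 = -7/4 ≈ -1.7500)
a(C, S) = C/8
J = 5/8 (J = (⅛)*5 = 5/8 ≈ 0.62500)
P*(J + 7) = -7*(5/8 + 7)/4 = -7/4*61/8 = -427/32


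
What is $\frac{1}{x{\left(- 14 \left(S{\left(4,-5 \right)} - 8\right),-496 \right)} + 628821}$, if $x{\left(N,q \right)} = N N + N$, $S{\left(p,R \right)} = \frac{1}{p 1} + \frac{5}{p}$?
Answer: $\frac{1}{637193} \approx 1.5694 \cdot 10^{-6}$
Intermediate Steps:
$S{\left(p,R \right)} = \frac{6}{p}$ ($S{\left(p,R \right)} = \frac{1}{p} 1 + \frac{5}{p} = \frac{1}{p} + \frac{5}{p} = \frac{6}{p}$)
$x{\left(N,q \right)} = N + N^{2}$ ($x{\left(N,q \right)} = N^{2} + N = N + N^{2}$)
$\frac{1}{x{\left(- 14 \left(S{\left(4,-5 \right)} - 8\right),-496 \right)} + 628821} = \frac{1}{- 14 \left(\frac{6}{4} - 8\right) \left(1 - 14 \left(\frac{6}{4} - 8\right)\right) + 628821} = \frac{1}{- 14 \left(6 \cdot \frac{1}{4} - 8\right) \left(1 - 14 \left(6 \cdot \frac{1}{4} - 8\right)\right) + 628821} = \frac{1}{- 14 \left(\frac{3}{2} - 8\right) \left(1 - 14 \left(\frac{3}{2} - 8\right)\right) + 628821} = \frac{1}{\left(-14\right) \left(- \frac{13}{2}\right) \left(1 - -91\right) + 628821} = \frac{1}{91 \left(1 + 91\right) + 628821} = \frac{1}{91 \cdot 92 + 628821} = \frac{1}{8372 + 628821} = \frac{1}{637193}$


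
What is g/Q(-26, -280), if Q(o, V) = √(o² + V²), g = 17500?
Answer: 8750*√19769/19769 ≈ 62.232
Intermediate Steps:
Q(o, V) = √(V² + o²)
g/Q(-26, -280) = 17500/(√((-280)² + (-26)²)) = 17500/(√(78400 + 676)) = 17500/(√79076) = 17500/((2*√19769)) = 17500*(√19769/39538) = 8750*√19769/19769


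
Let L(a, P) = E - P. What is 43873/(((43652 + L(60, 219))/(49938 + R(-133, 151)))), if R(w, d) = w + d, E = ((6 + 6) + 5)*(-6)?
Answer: 2191719588/43331 ≈ 50581.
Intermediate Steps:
E = -102 (E = (12 + 5)*(-6) = 17*(-6) = -102)
R(w, d) = d + w
L(a, P) = -102 - P
43873/(((43652 + L(60, 219))/(49938 + R(-133, 151)))) = 43873/(((43652 + (-102 - 1*219))/(49938 + (151 - 133)))) = 43873/(((43652 + (-102 - 219))/(49938 + 18))) = 43873/(((43652 - 321)/49956)) = 43873/((43331*(1/49956))) = 43873/(43331/49956) = 43873*(49956/43331) = 2191719588/43331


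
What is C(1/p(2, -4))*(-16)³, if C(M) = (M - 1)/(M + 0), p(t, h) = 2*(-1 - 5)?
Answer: -53248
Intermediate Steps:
p(t, h) = -12 (p(t, h) = 2*(-6) = -12)
C(M) = (-1 + M)/M
C(1/p(2, -4))*(-16)³ = ((-1 + 1/(-12))/(1/(-12)))*(-16)³ = ((-1 - 1/12)/(-1/12))*(-4096) = -12*(-13/12)*(-4096) = 13*(-4096) = -53248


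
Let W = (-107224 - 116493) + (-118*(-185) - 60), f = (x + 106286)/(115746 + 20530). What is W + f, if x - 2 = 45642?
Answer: -13760188721/68138 ≈ -2.0195e+5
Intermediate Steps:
x = 45644 (x = 2 + 45642 = 45644)
f = 75965/68138 (f = (45644 + 106286)/(115746 + 20530) = 151930/136276 = 151930*(1/136276) = 75965/68138 ≈ 1.1149)
W = -201947 (W = -223717 + (21830 - 60) = -223717 + 21770 = -201947)
W + f = -201947 + 75965/68138 = -13760188721/68138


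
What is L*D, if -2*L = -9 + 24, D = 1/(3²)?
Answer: -⅚ ≈ -0.83333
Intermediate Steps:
D = ⅑ (D = 1/9 = ⅑ ≈ 0.11111)
L = -15/2 (L = -(-9 + 24)/2 = -½*15 = -15/2 ≈ -7.5000)
L*D = -15/2*⅑ = -⅚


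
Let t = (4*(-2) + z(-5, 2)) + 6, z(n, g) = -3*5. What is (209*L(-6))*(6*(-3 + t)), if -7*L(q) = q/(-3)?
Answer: 50160/7 ≈ 7165.7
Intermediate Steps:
z(n, g) = -15
L(q) = q/21 (L(q) = -q/(7*(-3)) = -q*(-1)/(7*3) = -(-1)*q/21 = q/21)
t = -17 (t = (4*(-2) - 15) + 6 = (-8 - 15) + 6 = -23 + 6 = -17)
(209*L(-6))*(6*(-3 + t)) = (209*((1/21)*(-6)))*(6*(-3 - 17)) = (209*(-2/7))*(6*(-20)) = -418/7*(-120) = 50160/7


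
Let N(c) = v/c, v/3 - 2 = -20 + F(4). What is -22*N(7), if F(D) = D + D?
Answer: 660/7 ≈ 94.286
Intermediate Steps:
F(D) = 2*D
v = -30 (v = 6 + 3*(-20 + 2*4) = 6 + 3*(-20 + 8) = 6 + 3*(-12) = 6 - 36 = -30)
N(c) = -30/c
-22*N(7) = -(-660)/7 = -22*(-30/7) = 660/7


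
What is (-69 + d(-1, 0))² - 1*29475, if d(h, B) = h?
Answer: -24575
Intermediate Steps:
(-69 + d(-1, 0))² - 1*29475 = (-69 - 1)² - 1*29475 = (-70)² - 29475 = 4900 - 29475 = -24575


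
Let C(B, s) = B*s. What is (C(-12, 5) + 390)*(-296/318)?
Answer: -16280/53 ≈ -307.17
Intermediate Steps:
(C(-12, 5) + 390)*(-296/318) = (-12*5 + 390)*(-296/318) = (-60 + 390)*(-296*1/318) = 330*(-148/159) = -16280/53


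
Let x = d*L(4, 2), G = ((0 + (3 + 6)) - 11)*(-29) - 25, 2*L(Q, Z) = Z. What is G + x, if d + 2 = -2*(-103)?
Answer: 237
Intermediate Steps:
L(Q, Z) = Z/2
d = 204 (d = -2 - 2*(-103) = -2 + 206 = 204)
G = 33 (G = ((0 + 9) - 11)*(-29) - 25 = (9 - 11)*(-29) - 25 = -2*(-29) - 25 = 58 - 25 = 33)
x = 204 (x = 204*((½)*2) = 204*1 = 204)
G + x = 33 + 204 = 237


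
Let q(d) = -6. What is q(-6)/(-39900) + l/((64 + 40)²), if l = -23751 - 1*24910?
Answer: -161792417/35963200 ≈ -4.4988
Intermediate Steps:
l = -48661 (l = -23751 - 24910 = -48661)
q(-6)/(-39900) + l/((64 + 40)²) = -6/(-39900) - 48661/(64 + 40)² = -6*(-1/39900) - 48661/(104²) = 1/6650 - 48661/10816 = -161792417/35963200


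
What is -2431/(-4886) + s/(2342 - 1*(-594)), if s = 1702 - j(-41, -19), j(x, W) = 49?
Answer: 7606987/7172648 ≈ 1.0606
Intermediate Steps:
s = 1653 (s = 1702 - 1*49 = 1702 - 49 = 1653)
-2431/(-4886) + s/(2342 - 1*(-594)) = -2431/(-4886) + 1653/(2342 - 1*(-594)) = -2431*(-1/4886) + 1653/(2342 + 594) = 2431/4886 + 1653/2936 = 7606987/7172648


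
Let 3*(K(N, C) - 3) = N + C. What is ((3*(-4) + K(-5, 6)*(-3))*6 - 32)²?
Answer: 26896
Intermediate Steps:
K(N, C) = 3 + C/3 + N/3 (K(N, C) = 3 + (N + C)/3 = 3 + (C + N)/3 = 3 + (C/3 + N/3) = 3 + C/3 + N/3)
((3*(-4) + K(-5, 6)*(-3))*6 - 32)² = ((3*(-4) + (3 + (⅓)*6 + (⅓)*(-5))*(-3))*6 - 32)² = ((-12 + (3 + 2 - 5/3)*(-3))*6 - 32)² = ((-12 + (10/3)*(-3))*6 - 32)² = ((-12 - 10)*6 - 32)² = (-22*6 - 32)² = (-132 - 32)² = (-164)² = 26896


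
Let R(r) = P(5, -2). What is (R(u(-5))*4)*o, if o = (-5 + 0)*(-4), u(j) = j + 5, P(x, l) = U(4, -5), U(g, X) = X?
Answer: -400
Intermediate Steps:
P(x, l) = -5
u(j) = 5 + j
R(r) = -5
o = 20 (o = -5*(-4) = 20)
(R(u(-5))*4)*o = -5*4*20 = -20*20 = -400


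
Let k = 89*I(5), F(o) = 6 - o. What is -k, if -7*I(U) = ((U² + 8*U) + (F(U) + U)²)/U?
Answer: 8989/35 ≈ 256.83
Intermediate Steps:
I(U) = -(36 + U² + 8*U)/(7*U) (I(U) = -((U² + 8*U) + ((6 - U) + U)²)/(7*U) = -((U² + 8*U) + 6²)/(7*U) = -((U² + 8*U) + 36)/(7*U) = -(36 + U² + 8*U)/(7*U))
k = -8989/35 (k = 89*((⅐)*(-36 - 1*5*(8 + 5))/5) = 89*((⅐)*(⅕)*(-36 - 1*5*13)) = 89*((⅐)*(⅕)*(-36 - 65)) = 89*((⅐)*(⅕)*(-101)) = 89*(-101/35) = -8989/35 ≈ -256.83)
-k = -1*(-8989/35) = 8989/35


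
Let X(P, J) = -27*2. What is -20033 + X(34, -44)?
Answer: -20087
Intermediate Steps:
X(P, J) = -54
-20033 + X(34, -44) = -20033 - 54 = -20087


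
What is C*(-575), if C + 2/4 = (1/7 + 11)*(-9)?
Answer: 811325/14 ≈ 57952.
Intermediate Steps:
C = -1411/14 (C = -1/2 + (1/7 + 11)*(-9) = -1/2 + (78/7)*(-9) = -1/2 - 702/7 = -1411/14 ≈ -100.79)
C*(-575) = -1411/14*(-575) = 811325/14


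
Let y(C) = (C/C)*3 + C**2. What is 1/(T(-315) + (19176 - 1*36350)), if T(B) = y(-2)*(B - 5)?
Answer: -1/19414 ≈ -5.1509e-5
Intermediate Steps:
y(C) = 3 + C**2 (y(C) = 1*3 + C**2 = 3 + C**2)
T(B) = -35 + 7*B (T(B) = (3 + (-2)**2)*(B - 5) = (3 + 4)*(-5 + B) = 7*(-5 + B) = -35 + 7*B)
1/(T(-315) + (19176 - 1*36350)) = 1/((-35 + 7*(-315)) + (19176 - 1*36350)) = 1/((-35 - 2205) + (19176 - 36350)) = 1/(-2240 - 17174) = 1/(-19414) = -1/19414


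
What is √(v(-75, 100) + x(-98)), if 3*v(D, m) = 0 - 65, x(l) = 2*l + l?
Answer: I*√2841/3 ≈ 17.767*I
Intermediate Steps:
x(l) = 3*l
v(D, m) = -65/3 (v(D, m) = (0 - 65)/3 = (⅓)*(-65) = -65/3)
√(v(-75, 100) + x(-98)) = √(-65/3 + 3*(-98)) = √(-65/3 - 294) = √(-947/3) = I*√2841/3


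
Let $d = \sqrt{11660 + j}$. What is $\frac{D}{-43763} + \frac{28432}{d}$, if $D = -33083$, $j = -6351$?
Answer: $\frac{33083}{43763} + \frac{28432 \sqrt{5309}}{5309} \approx 390.97$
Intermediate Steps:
$d = \sqrt{5309}$ ($d = \sqrt{11660 - 6351} = \sqrt{5309} \approx 72.863$)
$\frac{D}{-43763} + \frac{28432}{d} = - \frac{33083}{-43763} + \frac{28432}{\sqrt{5309}} = \left(-33083\right) \left(- \frac{1}{43763}\right) + 28432 \frac{\sqrt{5309}}{5309} = \frac{33083}{43763} + \frac{28432 \sqrt{5309}}{5309}$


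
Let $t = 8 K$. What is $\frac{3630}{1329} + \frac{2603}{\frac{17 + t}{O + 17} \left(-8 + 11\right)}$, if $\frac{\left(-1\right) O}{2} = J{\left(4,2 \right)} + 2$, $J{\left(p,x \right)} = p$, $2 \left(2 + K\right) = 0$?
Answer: $\frac{5769275}{1329} \approx 4341.1$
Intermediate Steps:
$K = -2$ ($K = -2 + \frac{1}{2} \cdot 0 = -2 + 0 = -2$)
$t = -16$ ($t = 8 \left(-2\right) = -16$)
$O = -12$ ($O = - 2 \left(4 + 2\right) = \left(-2\right) 6 = -12$)
$\frac{3630}{1329} + \frac{2603}{\frac{17 + t}{O + 17} \left(-8 + 11\right)} = \frac{3630}{1329} + \frac{2603}{\frac{17 - 16}{-12 + 17} \left(-8 + 11\right)} = 3630 \cdot \frac{1}{1329} + \frac{2603}{1 \cdot \frac{1}{5} \cdot 3} = \frac{1210}{443} + \frac{2603}{1 \cdot \frac{1}{5} \cdot 3} = \frac{1210}{443} + \frac{2603}{\frac{1}{5} \cdot 3} = \frac{1210}{443} + \frac{2603}{\frac{3}{5}} = \frac{1210}{443} + 2603 \cdot \frac{5}{3} = \frac{1210}{443} + \frac{13015}{3} = \frac{5769275}{1329}$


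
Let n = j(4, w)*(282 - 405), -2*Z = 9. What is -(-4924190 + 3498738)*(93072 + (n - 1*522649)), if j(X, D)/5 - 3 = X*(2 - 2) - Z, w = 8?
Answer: -618916291154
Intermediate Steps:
Z = -9/2 (Z = -1/2*9 = -9/2 ≈ -4.5000)
j(X, D) = 75/2 (j(X, D) = 15 + 5*(X*(2 - 2) - 1*(-9/2)) = 15 + 5*(X*0 + 9/2) = 15 + 5*(0 + 9/2) = 15 + 5*(9/2) = 15 + 45/2 = 75/2)
n = -9225/2 (n = 75*(282 - 405)/2 = (75/2)*(-123) = -9225/2 ≈ -4612.5)
-(-4924190 + 3498738)*(93072 + (n - 1*522649)) = -(-4924190 + 3498738)*(93072 + (-9225/2 - 1*522649)) = -(-1425452)*(93072 + (-9225/2 - 522649)) = -(-1425452)*(93072 - 1054523/2) = -(-1425452)*(-868379)/2 = -1*618916291154 = -618916291154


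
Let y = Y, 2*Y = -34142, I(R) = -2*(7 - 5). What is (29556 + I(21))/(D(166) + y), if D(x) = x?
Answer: -29552/16905 ≈ -1.7481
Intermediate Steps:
I(R) = -4 (I(R) = -2*2 = -4)
Y = -17071 (Y = (½)*(-34142) = -17071)
y = -17071
(29556 + I(21))/(D(166) + y) = (29556 - 4)/(166 - 17071) = 29552/(-16905) = 29552*(-1/16905) = -29552/16905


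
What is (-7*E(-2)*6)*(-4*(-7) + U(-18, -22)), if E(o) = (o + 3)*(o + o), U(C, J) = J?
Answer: 1008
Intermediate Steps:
E(o) = 2*o*(3 + o) (E(o) = (3 + o)*(2*o) = 2*o*(3 + o))
(-7*E(-2)*6)*(-4*(-7) + U(-18, -22)) = (-14*(-2)*(3 - 2)*6)*(-4*(-7) - 22) = (-14*(-2)*6)*(28 - 22) = (-7*(-4)*6)*6 = (28*6)*6 = 168*6 = 1008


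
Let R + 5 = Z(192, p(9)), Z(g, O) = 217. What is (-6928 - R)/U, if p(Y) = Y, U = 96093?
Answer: -2380/32031 ≈ -0.074303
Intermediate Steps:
R = 212 (R = -5 + 217 = 212)
(-6928 - R)/U = (-6928 - 1*212)/96093 = (-6928 - 212)*(1/96093) = -7140*1/96093 = -2380/32031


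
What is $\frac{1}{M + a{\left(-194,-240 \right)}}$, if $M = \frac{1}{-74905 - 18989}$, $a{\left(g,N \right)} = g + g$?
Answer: $- \frac{93894}{36430873} \approx -0.0025773$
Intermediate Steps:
$a{\left(g,N \right)} = 2 g$
$M = - \frac{1}{93894}$ ($M = \frac{1}{-93894} = - \frac{1}{93894} \approx -1.065 \cdot 10^{-5}$)
$\frac{1}{M + a{\left(-194,-240 \right)}} = \frac{1}{- \frac{1}{93894} + 2 \left(-194\right)} = \frac{1}{- \frac{1}{93894} - 388} = \frac{1}{- \frac{36430873}{93894}} = - \frac{93894}{36430873}$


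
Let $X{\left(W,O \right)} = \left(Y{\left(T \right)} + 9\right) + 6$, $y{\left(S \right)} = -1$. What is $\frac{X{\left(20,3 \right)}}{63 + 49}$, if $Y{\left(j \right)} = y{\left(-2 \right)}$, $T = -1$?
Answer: $\frac{1}{8} \approx 0.125$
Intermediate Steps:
$Y{\left(j \right)} = -1$
$X{\left(W,O \right)} = 14$ ($X{\left(W,O \right)} = \left(-1 + 9\right) + 6 = 8 + 6 = 14$)
$\frac{X{\left(20,3 \right)}}{63 + 49} = \frac{14}{63 + 49} = \frac{14}{112} = 14 \cdot \frac{1}{112} = \frac{1}{8}$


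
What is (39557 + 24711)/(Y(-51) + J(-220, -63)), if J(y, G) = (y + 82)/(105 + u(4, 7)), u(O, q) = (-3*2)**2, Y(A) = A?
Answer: -3020596/2443 ≈ -1236.4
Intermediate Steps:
u(O, q) = 36 (u(O, q) = (-6)**2 = 36)
J(y, G) = 82/141 + y/141 (J(y, G) = (y + 82)/(105 + 36) = (82 + y)/141 = (82 + y)*(1/141) = 82/141 + y/141)
(39557 + 24711)/(Y(-51) + J(-220, -63)) = (39557 + 24711)/(-51 + (82/141 + (1/141)*(-220))) = 64268/(-51 + (82/141 - 220/141)) = 64268/(-51 - 46/47) = 64268/(-2443/47) = 64268*(-47/2443) = -3020596/2443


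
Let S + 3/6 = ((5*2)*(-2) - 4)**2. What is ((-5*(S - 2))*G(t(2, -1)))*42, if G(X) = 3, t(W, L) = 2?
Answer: -361305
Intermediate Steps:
S = 1151/2 (S = -1/2 + ((5*2)*(-2) - 4)**2 = -1/2 + (10*(-2) - 4)**2 = -1/2 + (-20 - 4)**2 = -1/2 + (-24)**2 = -1/2 + 576 = 1151/2 ≈ 575.50)
((-5*(S - 2))*G(t(2, -1)))*42 = (-5*(1151/2 - 2)*3)*42 = (-5*1147/2*3)*42 = -5735/2*3*42 = -17205/2*42 = -361305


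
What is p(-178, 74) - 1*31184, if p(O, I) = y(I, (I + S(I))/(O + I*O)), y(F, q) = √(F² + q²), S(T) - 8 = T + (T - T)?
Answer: -31184 + 2*√6777405794/2225 ≈ -31110.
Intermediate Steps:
S(T) = 8 + T (S(T) = 8 + (T + (T - T)) = 8 + (T + 0) = 8 + T)
p(O, I) = √(I² + (8 + 2*I)²/(O + I*O)²) (p(O, I) = √(I² + ((I + (8 + I))/(O + I*O))²) = √(I² + ((8 + 2*I)/(O + I*O))²) = √(I² + (8 + 2*I)²/(O + I*O)²))
p(-178, 74) - 1*31184 = √(74² + 4*(4 + 74)²/((-178)²*(1 + 74)²)) - 1*31184 = √(5476 + 4*(1/31684)*78²/75²) - 31184 = √(5476 + 4*(1/31684)*(1/5625)*6084) - 31184 = √(5476 + 676/4950625) - 31184 = √(27109623176/4950625) - 31184 = 2*√6777405794/2225 - 31184 = -31184 + 2*√6777405794/2225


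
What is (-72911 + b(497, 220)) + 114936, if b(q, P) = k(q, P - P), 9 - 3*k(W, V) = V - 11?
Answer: 126095/3 ≈ 42032.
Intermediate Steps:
k(W, V) = 20/3 - V/3 (k(W, V) = 3 - (V - 11)/3 = 3 - (-11 + V)/3 = 3 + (11/3 - V/3) = 20/3 - V/3)
b(q, P) = 20/3 (b(q, P) = 20/3 - (P - P)/3 = 20/3 - ⅓*0 = 20/3 + 0 = 20/3)
(-72911 + b(497, 220)) + 114936 = (-72911 + 20/3) + 114936 = -218713/3 + 114936 = 126095/3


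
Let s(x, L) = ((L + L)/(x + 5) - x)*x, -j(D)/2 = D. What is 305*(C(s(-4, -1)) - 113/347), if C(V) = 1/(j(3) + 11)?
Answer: -13298/347 ≈ -38.323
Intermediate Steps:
j(D) = -2*D
s(x, L) = x*(-x + 2*L/(5 + x)) (s(x, L) = ((2*L)/(5 + x) - x)*x = (2*L/(5 + x) - x)*x = (-x + 2*L/(5 + x))*x = x*(-x + 2*L/(5 + x)))
C(V) = ⅕ (C(V) = 1/(-2*3 + 11) = 1/(-6 + 11) = 1/5 = ⅕)
305*(C(s(-4, -1)) - 113/347) = 305*(⅕ - 113/347) = 305*(-218/1735) = -13298/347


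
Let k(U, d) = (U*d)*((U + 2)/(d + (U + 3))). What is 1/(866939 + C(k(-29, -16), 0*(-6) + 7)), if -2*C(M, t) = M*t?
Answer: 1/865895 ≈ 1.1549e-6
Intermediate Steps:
k(U, d) = U*d*(2 + U)/(3 + U + d) (k(U, d) = (U*d)*((2 + U)/(d + (3 + U))) = (U*d)*((2 + U)/(3 + U + d)) = U*d*(2 + U)/(3 + U + d))
C(M, t) = -M*t/2
1/(866939 + C(k(-29, -16), 0*(-6) + 7)) = 1/(866939 - (-29*(-16)*(2 - 29)/(3 - 29 - 16))*(0*(-6) + 7)/2) = 1/(866939 - (-29*(-16)*(-27)/(-42))*(0 + 7)/2) = 1/(866939 - 1/2*(-29*(-16)*(-1/42)*(-27))*7) = 1/(866939 - 1/2*2088/7*7) = 1/(866939 - 1044) = 1/865895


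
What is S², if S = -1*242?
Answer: 58564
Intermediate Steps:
S = -242
S² = (-242)² = 58564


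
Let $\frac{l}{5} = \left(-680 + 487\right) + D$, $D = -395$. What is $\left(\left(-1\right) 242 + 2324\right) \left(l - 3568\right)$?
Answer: $-13549656$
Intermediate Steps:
$l = -2940$ ($l = 5 \left(\left(-680 + 487\right) - 395\right) = 5 \left(-193 - 395\right) = 5 \left(-588\right) = -2940$)
$\left(\left(-1\right) 242 + 2324\right) \left(l - 3568\right) = \left(\left(-1\right) 242 + 2324\right) \left(-2940 - 3568\right) = \left(-242 + 2324\right) \left(-6508\right) = 2082 \left(-6508\right) = -13549656$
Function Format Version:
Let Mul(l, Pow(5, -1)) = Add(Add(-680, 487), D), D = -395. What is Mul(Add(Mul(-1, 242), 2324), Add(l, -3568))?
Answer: -13549656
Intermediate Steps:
l = -2940 (l = Mul(5, Add(Add(-680, 487), -395)) = Mul(5, Add(-193, -395)) = Mul(5, -588) = -2940)
Mul(Add(Mul(-1, 242), 2324), Add(l, -3568)) = Mul(Add(Mul(-1, 242), 2324), Add(-2940, -3568)) = Mul(Add(-242, 2324), -6508) = Mul(2082, -6508) = -13549656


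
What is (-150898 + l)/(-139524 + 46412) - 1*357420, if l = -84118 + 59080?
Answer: -4159989388/11639 ≈ -3.5742e+5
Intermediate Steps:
l = -25038
(-150898 + l)/(-139524 + 46412) - 1*357420 = (-150898 - 25038)/(-139524 + 46412) - 1*357420 = -175936/(-93112) - 357420 = -175936*(-1/93112) - 357420 = 21992/11639 - 357420 = -4159989388/11639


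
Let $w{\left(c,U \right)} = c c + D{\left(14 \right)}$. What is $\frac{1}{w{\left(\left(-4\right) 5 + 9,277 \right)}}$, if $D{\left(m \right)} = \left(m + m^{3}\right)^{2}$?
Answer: $\frac{1}{7606685} \approx 1.3146 \cdot 10^{-7}$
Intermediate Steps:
$w{\left(c,U \right)} = 7606564 + c^{2}$ ($w{\left(c,U \right)} = c c + 14^{2} \left(1 + 14^{2}\right)^{2} = c^{2} + 196 \left(1 + 196\right)^{2} = c^{2} + 196 \cdot 197^{2} = c^{2} + 196 \cdot 38809 = c^{2} + 7606564 = 7606564 + c^{2}$)
$\frac{1}{w{\left(\left(-4\right) 5 + 9,277 \right)}} = \frac{1}{7606564 + \left(\left(-4\right) 5 + 9\right)^{2}} = \frac{1}{7606564 + \left(-20 + 9\right)^{2}} = \frac{1}{7606564 + \left(-11\right)^{2}} = \frac{1}{7606564 + 121} = \frac{1}{7606685}$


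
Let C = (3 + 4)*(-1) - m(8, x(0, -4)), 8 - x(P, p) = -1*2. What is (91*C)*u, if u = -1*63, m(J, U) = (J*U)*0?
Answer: 40131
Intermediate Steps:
x(P, p) = 10 (x(P, p) = 8 - (-1)*2 = 8 - 1*(-2) = 8 + 2 = 10)
m(J, U) = 0
u = -63
C = -7 (C = (3 + 4)*(-1) - 1*0 = 7*(-1) + 0 = -7 + 0 = -7)
(91*C)*u = (91*(-7))*(-63) = -637*(-63) = 40131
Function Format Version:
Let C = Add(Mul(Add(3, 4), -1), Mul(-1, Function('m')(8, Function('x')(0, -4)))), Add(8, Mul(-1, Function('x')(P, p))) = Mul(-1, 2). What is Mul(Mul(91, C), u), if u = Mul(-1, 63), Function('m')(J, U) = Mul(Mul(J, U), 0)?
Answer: 40131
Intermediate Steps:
Function('x')(P, p) = 10 (Function('x')(P, p) = Add(8, Mul(-1, Mul(-1, 2))) = Add(8, Mul(-1, -2)) = Add(8, 2) = 10)
Function('m')(J, U) = 0
u = -63
C = -7 (C = Add(Mul(Add(3, 4), -1), Mul(-1, 0)) = Add(Mul(7, -1), 0) = Add(-7, 0) = -7)
Mul(Mul(91, C), u) = Mul(Mul(91, -7), -63) = Mul(-637, -63) = 40131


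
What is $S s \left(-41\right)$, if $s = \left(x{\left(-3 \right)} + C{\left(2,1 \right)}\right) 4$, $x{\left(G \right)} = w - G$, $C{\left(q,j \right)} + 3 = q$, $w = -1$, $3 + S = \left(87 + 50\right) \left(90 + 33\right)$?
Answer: $-2763072$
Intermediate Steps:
$S = 16848$ ($S = -3 + \left(87 + 50\right) \left(90 + 33\right) = -3 + 137 \cdot 123 = -3 + 16851 = 16848$)
$C{\left(q,j \right)} = -3 + q$
$x{\left(G \right)} = -1 - G$
$s = 4$ ($s = \left(\left(-1 - -3\right) + \left(-3 + 2\right)\right) 4 = \left(\left(-1 + 3\right) - 1\right) 4 = \left(2 - 1\right) 4 = 1 \cdot 4 = 4$)
$S s \left(-41\right) = 16848 \cdot 4 \left(-41\right) = 67392 \left(-41\right) = -2763072$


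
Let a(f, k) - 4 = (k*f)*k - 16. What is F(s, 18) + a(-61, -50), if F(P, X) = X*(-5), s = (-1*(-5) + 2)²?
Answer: -152602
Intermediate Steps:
s = 49 (s = (5 + 2)² = 7² = 49)
F(P, X) = -5*X
a(f, k) = -12 + f*k² (a(f, k) = 4 + ((k*f)*k - 16) = 4 + ((f*k)*k - 16) = 4 + (f*k² - 16) = 4 + (-16 + f*k²) = -12 + f*k²)
F(s, 18) + a(-61, -50) = -5*18 + (-12 - 61*(-50)²) = -90 + (-12 - 61*2500) = -90 + (-12 - 152500) = -90 - 152512 = -152602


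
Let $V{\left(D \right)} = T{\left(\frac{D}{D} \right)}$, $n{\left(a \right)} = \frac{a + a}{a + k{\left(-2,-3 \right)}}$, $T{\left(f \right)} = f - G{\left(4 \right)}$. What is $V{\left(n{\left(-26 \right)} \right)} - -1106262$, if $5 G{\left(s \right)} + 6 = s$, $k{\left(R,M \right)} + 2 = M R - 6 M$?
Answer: $\frac{5531317}{5} \approx 1.1063 \cdot 10^{6}$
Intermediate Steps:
$k{\left(R,M \right)} = -2 - 6 M + M R$ ($k{\left(R,M \right)} = -2 + \left(M R - 6 M\right) = -2 + \left(- 6 M + M R\right) = -2 - 6 M + M R$)
$G{\left(s \right)} = - \frac{6}{5} + \frac{s}{5}$
$T{\left(f \right)} = \frac{2}{5} + f$ ($T{\left(f \right)} = f - \left(- \frac{6}{5} + \frac{1}{5} \cdot 4\right) = f - \left(- \frac{6}{5} + \frac{4}{5}\right) = f - - \frac{2}{5} = f + \frac{2}{5} = \frac{2}{5} + f$)
$n{\left(a \right)} = \frac{2 a}{22 + a}$ ($n{\left(a \right)} = \frac{a + a}{a - -22} = \frac{2 a}{a + \left(-2 + 18 + 6\right)} = \frac{2 a}{a + 22} = \frac{2 a}{22 + a}$)
$V{\left(D \right)} = \frac{7}{5}$ ($V{\left(D \right)} = \frac{2}{5} + \frac{D}{D} = \frac{2}{5} + 1 = \frac{7}{5}$)
$V{\left(n{\left(-26 \right)} \right)} - -1106262 = \frac{7}{5} - -1106262 = \frac{7}{5} + 1106262 = \frac{5531317}{5}$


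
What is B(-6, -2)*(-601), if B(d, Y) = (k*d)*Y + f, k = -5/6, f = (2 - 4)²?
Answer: 3606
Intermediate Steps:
f = 4 (f = (-2)² = 4)
k = -⅚ (k = -5*⅙ = -⅚ ≈ -0.83333)
B(d, Y) = 4 - 5*Y*d/6 (B(d, Y) = (-5*d/6)*Y + 4 = -5*Y*d/6 + 4 = 4 - 5*Y*d/6)
B(-6, -2)*(-601) = (4 - ⅚*(-2)*(-6))*(-601) = (4 - 10)*(-601) = -6*(-601) = 3606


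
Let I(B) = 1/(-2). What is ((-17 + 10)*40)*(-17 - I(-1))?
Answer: 4620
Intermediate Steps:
I(B) = -½
((-17 + 10)*40)*(-17 - I(-1)) = ((-17 + 10)*40)*(-17 - 1*(-½)) = (-7*40)*(-17 + ½) = -280*(-33/2) = 4620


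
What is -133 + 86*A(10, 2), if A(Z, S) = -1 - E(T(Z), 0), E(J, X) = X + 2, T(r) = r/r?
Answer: -391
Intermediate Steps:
T(r) = 1
E(J, X) = 2 + X
A(Z, S) = -3 (A(Z, S) = -1 - (2 + 0) = -1 - 1*2 = -1 - 2 = -3)
-133 + 86*A(10, 2) = -133 + 86*(-3) = -133 - 258 = -391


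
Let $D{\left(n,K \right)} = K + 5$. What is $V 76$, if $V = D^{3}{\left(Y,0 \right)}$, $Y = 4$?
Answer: $9500$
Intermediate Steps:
$D{\left(n,K \right)} = 5 + K$
$V = 125$ ($V = \left(5 + 0\right)^{3} = 5^{3} = 125$)
$V 76 = 125 \cdot 76 = 9500$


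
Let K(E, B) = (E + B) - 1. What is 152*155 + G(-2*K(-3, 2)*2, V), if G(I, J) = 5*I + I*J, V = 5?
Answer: 23640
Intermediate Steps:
K(E, B) = -1 + B + E (K(E, B) = (B + E) - 1 = -1 + B + E)
152*155 + G(-2*K(-3, 2)*2, V) = 152*155 + (-2*(-1 + 2 - 3)*2)*(5 + 5) = 23560 + (-2*(-2)*2)*10 = 23560 + (4*2)*10 = 23560 + 8*10 = 23560 + 80 = 23640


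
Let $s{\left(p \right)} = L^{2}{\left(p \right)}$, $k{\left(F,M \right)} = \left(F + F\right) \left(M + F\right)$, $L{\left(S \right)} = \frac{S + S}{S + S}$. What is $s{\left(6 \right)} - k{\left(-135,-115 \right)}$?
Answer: $-67499$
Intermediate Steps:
$L{\left(S \right)} = 1$ ($L{\left(S \right)} = \frac{2 S}{2 S} = 2 S \frac{1}{2 S} = 1$)
$k{\left(F,M \right)} = 2 F \left(F + M\right)$
$s{\left(p \right)} = 1$ ($s{\left(p \right)} = 1^{2} = 1$)
$s{\left(6 \right)} - k{\left(-135,-115 \right)} = 1 - 2 \left(-135\right) \left(-135 - 115\right) = 1 - 2 \left(-135\right) \left(-250\right) = 1 - 67500 = -67499$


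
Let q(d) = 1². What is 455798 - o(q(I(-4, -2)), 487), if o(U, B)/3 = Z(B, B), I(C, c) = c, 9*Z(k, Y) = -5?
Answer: 1367399/3 ≈ 4.5580e+5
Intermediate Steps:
Z(k, Y) = -5/9 (Z(k, Y) = (⅑)*(-5) = -5/9)
q(d) = 1
o(U, B) = -5/3 (o(U, B) = 3*(-5/9) = -5/3)
455798 - o(q(I(-4, -2)), 487) = 455798 - 1*(-5/3) = 455798 + 5/3 = 1367399/3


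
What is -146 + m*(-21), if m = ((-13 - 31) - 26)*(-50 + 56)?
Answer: 8674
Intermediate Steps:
m = -420 (m = (-44 - 26)*6 = -70*6 = -420)
-146 + m*(-21) = -146 - 420*(-21) = -146 + 8820 = 8674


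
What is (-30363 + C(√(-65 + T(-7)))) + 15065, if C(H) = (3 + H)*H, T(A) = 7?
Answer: -15356 + 3*I*√58 ≈ -15356.0 + 22.847*I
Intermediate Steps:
C(H) = H*(3 + H)
(-30363 + C(√(-65 + T(-7)))) + 15065 = (-30363 + √(-65 + 7)*(3 + √(-65 + 7))) + 15065 = (-30363 + √(-58)*(3 + √(-58))) + 15065 = (-30363 + (I*√58)*(3 + I*√58)) + 15065 = (-30363 + I*√58*(3 + I*√58)) + 15065 = -15298 + I*√58*(3 + I*√58)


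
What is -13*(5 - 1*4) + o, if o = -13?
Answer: -26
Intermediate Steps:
-13*(5 - 1*4) + o = -13*(5 - 1*4) - 13 = -13*(5 - 4) - 13 = -13*1 - 13 = -13 - 13 = -26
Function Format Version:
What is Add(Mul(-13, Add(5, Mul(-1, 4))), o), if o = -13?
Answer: -26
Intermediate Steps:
Add(Mul(-13, Add(5, Mul(-1, 4))), o) = Add(Mul(-13, Add(5, Mul(-1, 4))), -13) = Add(Mul(-13, Add(5, -4)), -13) = Add(Mul(-13, 1), -13) = Add(-13, -13) = -26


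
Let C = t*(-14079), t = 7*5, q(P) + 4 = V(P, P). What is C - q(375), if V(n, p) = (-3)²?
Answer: -492770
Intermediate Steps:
V(n, p) = 9
q(P) = 5 (q(P) = -4 + 9 = 5)
t = 35
C = -492765 (C = 35*(-14079) = -492765)
C - q(375) = -492765 - 1*5 = -492765 - 5 = -492770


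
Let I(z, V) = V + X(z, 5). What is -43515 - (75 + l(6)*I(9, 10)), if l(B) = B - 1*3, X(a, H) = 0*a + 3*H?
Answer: -43665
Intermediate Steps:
X(a, H) = 3*H (X(a, H) = 0 + 3*H = 3*H)
I(z, V) = 15 + V (I(z, V) = V + 3*5 = V + 15 = 15 + V)
l(B) = -3 + B (l(B) = B - 3 = -3 + B)
-43515 - (75 + l(6)*I(9, 10)) = -43515 - (75 + (-3 + 6)*(15 + 10)) = -43515 - (75 + 3*25) = -43515 - (75 + 75) = -43515 - 1*150 = -43515 - 150 = -43665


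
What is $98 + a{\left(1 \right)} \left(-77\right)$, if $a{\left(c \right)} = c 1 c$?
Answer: $21$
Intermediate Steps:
$a{\left(c \right)} = c^{2}$ ($a{\left(c \right)} = c c = c^{2}$)
$98 + a{\left(1 \right)} \left(-77\right) = 98 + 1^{2} \left(-77\right) = 98 + 1 \left(-77\right) = 98 - 77 = 21$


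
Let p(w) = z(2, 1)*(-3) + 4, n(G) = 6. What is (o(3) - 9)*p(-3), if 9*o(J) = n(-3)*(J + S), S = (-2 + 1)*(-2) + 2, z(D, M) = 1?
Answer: -13/3 ≈ -4.3333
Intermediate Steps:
S = 4 (S = -1*(-2) + 2 = 2 + 2 = 4)
p(w) = 1 (p(w) = 1*(-3) + 4 = -3 + 4 = 1)
o(J) = 8/3 + 2*J/3 (o(J) = (6*(J + 4))/9 = (6*(4 + J))/9 = (24 + 6*J)/9 = 8/3 + 2*J/3)
(o(3) - 9)*p(-3) = ((8/3 + (⅔)*3) - 9)*1 = ((8/3 + 2) - 9)*1 = (14/3 - 9)*1 = -13/3*1 = -13/3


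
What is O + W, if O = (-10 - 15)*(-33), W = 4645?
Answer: 5470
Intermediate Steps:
O = 825 (O = -25*(-33) = 825)
O + W = 825 + 4645 = 5470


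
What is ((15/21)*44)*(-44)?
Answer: -9680/7 ≈ -1382.9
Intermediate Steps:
((15/21)*44)*(-44) = ((15*(1/21))*44)*(-44) = ((5/7)*44)*(-44) = (220/7)*(-44) = -9680/7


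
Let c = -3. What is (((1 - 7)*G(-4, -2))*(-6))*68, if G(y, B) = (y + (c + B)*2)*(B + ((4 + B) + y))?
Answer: 137088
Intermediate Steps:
G(y, B) = (-6 + y + 2*B)*(4 + y + 2*B) (G(y, B) = (y + (-3 + B)*2)*(B + ((4 + B) + y)) = (y + (-6 + 2*B))*(B + (4 + B + y)) = (-6 + y + 2*B)*(4 + y + 2*B))
(((1 - 7)*G(-4, -2))*(-6))*68 = (((1 - 7)*(-24 + (-4)² - 4*(-2) - 2*(-4) + 4*(-2)² + 4*(-2)*(-4)))*(-6))*68 = (-6*(-24 + 16 + 8 + 8 + 4*4 + 32)*(-6))*68 = (-6*(-24 + 16 + 8 + 8 + 16 + 32)*(-6))*68 = (-6*56*(-6))*68 = -336*(-6)*68 = 2016*68 = 137088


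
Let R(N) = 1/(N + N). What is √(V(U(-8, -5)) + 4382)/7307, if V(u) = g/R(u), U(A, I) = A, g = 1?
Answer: √4366/7307 ≈ 0.0090428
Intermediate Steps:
R(N) = 1/(2*N)
V(u) = 2*u (V(u) = 1/(1/(2*u)) = 1*(2*u) = 2*u)
√(V(U(-8, -5)) + 4382)/7307 = √(2*(-8) + 4382)/7307 = √(-16 + 4382)*(1/7307) = √4366*(1/7307) = √4366/7307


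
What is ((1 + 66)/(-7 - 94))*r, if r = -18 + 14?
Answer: 268/101 ≈ 2.6535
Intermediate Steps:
r = -4
((1 + 66)/(-7 - 94))*r = ((1 + 66)/(-7 - 94))*(-4) = (67/(-101))*(-4) = (67*(-1/101))*(-4) = -67/101*(-4) = 268/101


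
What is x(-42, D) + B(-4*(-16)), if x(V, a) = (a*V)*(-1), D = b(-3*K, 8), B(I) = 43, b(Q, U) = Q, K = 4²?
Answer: -1973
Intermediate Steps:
K = 16
D = -48 (D = -3*16 = -48)
x(V, a) = -V*a (x(V, a) = (V*a)*(-1) = -V*a)
x(-42, D) + B(-4*(-16)) = -1*(-42)*(-48) + 43 = -2016 + 43 = -1973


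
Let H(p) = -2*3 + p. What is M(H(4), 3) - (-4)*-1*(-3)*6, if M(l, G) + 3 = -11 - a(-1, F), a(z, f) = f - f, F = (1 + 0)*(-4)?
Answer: 58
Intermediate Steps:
F = -4 (F = 1*(-4) = -4)
a(z, f) = 0
H(p) = -6 + p
M(l, G) = -14 (M(l, G) = -3 + (-11 - 1*0) = -3 + (-11 + 0) = -3 - 11 = -14)
M(H(4), 3) - (-4)*-1*(-3)*6 = -14 - (-4)*-1*(-3)*6 = -14 - (-4)*3*6 = -14 - (-4)*18 = -14 - 1*(-72) = -14 + 72 = 58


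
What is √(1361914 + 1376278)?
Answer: 4*√171137 ≈ 1654.7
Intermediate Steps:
√(1361914 + 1376278) = √2738192 = 4*√171137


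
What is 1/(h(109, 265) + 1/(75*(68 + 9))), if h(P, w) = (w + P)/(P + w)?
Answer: 5775/5776 ≈ 0.99983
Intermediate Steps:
h(P, w) = 1 (h(P, w) = (P + w)/(P + w) = 1)
1/(h(109, 265) + 1/(75*(68 + 9))) = 1/(1 + 1/(75*(68 + 9))) = 1/(1 + 1/(75*77)) = 1/(1 + 1/5775) = 1/(5776/5775) = 5775/5776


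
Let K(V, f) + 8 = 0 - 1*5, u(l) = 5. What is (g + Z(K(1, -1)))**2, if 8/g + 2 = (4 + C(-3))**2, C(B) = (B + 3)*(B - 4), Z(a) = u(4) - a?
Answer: 16900/49 ≈ 344.90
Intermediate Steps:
K(V, f) = -13 (K(V, f) = -8 + (0 - 1*5) = -8 + (0 - 5) = -8 - 5 = -13)
Z(a) = 5 - a
C(B) = (-4 + B)*(3 + B) (C(B) = (3 + B)*(-4 + B) = (-4 + B)*(3 + B))
g = 4/7 (g = 8/(-2 + (4 + (-12 + (-3)**2 - 1*(-3)))**2) = 8/(-2 + (4 + (-12 + 9 + 3))**2) = 8/(-2 + (4 + 0)**2) = 8/(-2 + 4**2) = 8/(-2 + 16) = 8/14 = 8*(1/14) = 4/7 ≈ 0.57143)
(g + Z(K(1, -1)))**2 = (4/7 + (5 - 1*(-13)))**2 = (4/7 + (5 + 13))**2 = (4/7 + 18)**2 = (130/7)**2 = 16900/49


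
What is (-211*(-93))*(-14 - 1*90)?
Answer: -2040792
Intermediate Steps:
(-211*(-93))*(-14 - 1*90) = 19623*(-14 - 90) = 19623*(-104) = -2040792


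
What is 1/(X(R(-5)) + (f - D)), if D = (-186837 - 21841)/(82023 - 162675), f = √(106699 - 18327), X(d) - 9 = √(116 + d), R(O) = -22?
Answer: 40326/(258595 + 40326*√94 + 80652*√22093) ≈ 0.0031910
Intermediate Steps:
X(d) = 9 + √(116 + d)
f = 2*√22093 (f = √88372 = 2*√22093 ≈ 297.27)
D = 104339/40326 (D = -208678/(-80652) = -208678*(-1/80652) = 104339/40326 ≈ 2.5874)
1/(X(R(-5)) + (f - D)) = 1/((9 + √(116 - 22)) + (2*√22093 - 1*104339/40326)) = 1/((9 + √94) + (2*√22093 - 104339/40326)) = 1/((9 + √94) + (-104339/40326 + 2*√22093)) = 1/(258595/40326 + √94 + 2*√22093)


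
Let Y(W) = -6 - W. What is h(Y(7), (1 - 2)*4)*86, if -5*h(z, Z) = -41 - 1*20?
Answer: 5246/5 ≈ 1049.2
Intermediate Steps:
h(z, Z) = 61/5 (h(z, Z) = -(-41 - 1*20)/5 = -(-41 - 20)/5 = -⅕*(-61) = 61/5)
h(Y(7), (1 - 2)*4)*86 = (61/5)*86 = 5246/5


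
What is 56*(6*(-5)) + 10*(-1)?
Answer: -1690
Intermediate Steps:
56*(6*(-5)) + 10*(-1) = 56*(-30) - 10 = -1680 - 10 = -1690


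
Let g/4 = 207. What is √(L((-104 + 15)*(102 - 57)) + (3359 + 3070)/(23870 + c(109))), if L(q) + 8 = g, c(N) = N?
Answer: √52405329179/7993 ≈ 28.640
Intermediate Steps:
g = 828 (g = 4*207 = 828)
L(q) = 820 (L(q) = -8 + 828 = 820)
√(L((-104 + 15)*(102 - 57)) + (3359 + 3070)/(23870 + c(109))) = √(820 + (3359 + 3070)/(23870 + 109)) = √(820 + 6429/23979) = √(820 + 6429*(1/23979)) = √(820 + 2143/7993) = √(6556403/7993) = √52405329179/7993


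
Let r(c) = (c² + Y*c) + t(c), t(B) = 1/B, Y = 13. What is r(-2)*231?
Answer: -10395/2 ≈ -5197.5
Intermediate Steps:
t(B) = 1/B
r(c) = 1/c + c² + 13*c (r(c) = (c² + 13*c) + 1/c = 1/c + c² + 13*c)
r(-2)*231 = ((1 + (-2)²*(13 - 2))/(-2))*231 = -(1 + 4*11)/2*231 = -(1 + 44)/2*231 = -½*45*231 = -45/2*231 = -10395/2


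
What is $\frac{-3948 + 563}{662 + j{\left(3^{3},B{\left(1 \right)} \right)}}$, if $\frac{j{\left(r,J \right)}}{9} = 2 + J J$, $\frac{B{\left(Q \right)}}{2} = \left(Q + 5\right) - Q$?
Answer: $- \frac{677}{316} \approx -2.1424$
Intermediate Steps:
$B{\left(Q \right)} = 10$ ($B{\left(Q \right)} = 2 \left(\left(Q + 5\right) - Q\right) = 2 \left(\left(5 + Q\right) - Q\right) = 2 \cdot 5 = 10$)
$j{\left(r,J \right)} = 18 + 9 J^{2}$ ($j{\left(r,J \right)} = 9 \left(2 + J J\right) = 9 \left(2 + J^{2}\right) = 18 + 9 J^{2}$)
$\frac{-3948 + 563}{662 + j{\left(3^{3},B{\left(1 \right)} \right)}} = \frac{-3948 + 563}{662 + \left(18 + 9 \cdot 10^{2}\right)} = - \frac{3385}{662 + \left(18 + 9 \cdot 100\right)} = - \frac{3385}{662 + \left(18 + 900\right)} = - \frac{3385}{662 + 918} = - \frac{3385}{1580} = \left(-3385\right) \frac{1}{1580} = - \frac{677}{316}$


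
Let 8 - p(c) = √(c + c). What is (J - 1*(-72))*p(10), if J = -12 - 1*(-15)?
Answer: 600 - 150*√5 ≈ 264.59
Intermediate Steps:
J = 3 (J = -12 + 15 = 3)
p(c) = 8 - √2*√c (p(c) = 8 - √(c + c) = 8 - √(2*c) = 8 - √2*√c)
(J - 1*(-72))*p(10) = (3 - 1*(-72))*(8 - √2*√10) = (3 + 72)*(8 - 2*√5) = 75*(8 - 2*√5) = 600 - 150*√5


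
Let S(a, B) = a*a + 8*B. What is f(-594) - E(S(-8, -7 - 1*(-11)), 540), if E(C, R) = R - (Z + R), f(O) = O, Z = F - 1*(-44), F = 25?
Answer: -525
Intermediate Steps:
Z = 69 (Z = 25 - 1*(-44) = 25 + 44 = 69)
S(a, B) = a² + 8*B
E(C, R) = -69 (E(C, R) = R - (69 + R) = R + (-69 - R) = -69)
f(-594) - E(S(-8, -7 - 1*(-11)), 540) = -594 - 1*(-69) = -594 + 69 = -525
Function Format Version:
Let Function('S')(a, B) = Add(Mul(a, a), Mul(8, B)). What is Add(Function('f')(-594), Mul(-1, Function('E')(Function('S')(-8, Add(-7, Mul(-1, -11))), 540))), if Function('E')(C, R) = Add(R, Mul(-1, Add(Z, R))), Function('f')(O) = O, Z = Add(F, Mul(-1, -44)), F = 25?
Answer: -525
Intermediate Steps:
Z = 69 (Z = Add(25, Mul(-1, -44)) = Add(25, 44) = 69)
Function('S')(a, B) = Add(Pow(a, 2), Mul(8, B))
Function('E')(C, R) = -69 (Function('E')(C, R) = Add(R, Mul(-1, Add(69, R))) = Add(R, Add(-69, Mul(-1, R))) = -69)
Add(Function('f')(-594), Mul(-1, Function('E')(Function('S')(-8, Add(-7, Mul(-1, -11))), 540))) = Add(-594, Mul(-1, -69)) = Add(-594, 69) = -525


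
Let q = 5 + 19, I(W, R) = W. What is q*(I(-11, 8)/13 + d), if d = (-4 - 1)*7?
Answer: -11184/13 ≈ -860.31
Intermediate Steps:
d = -35 (d = -5*7 = -35)
q = 24
q*(I(-11, 8)/13 + d) = 24*(-11/13 - 35) = 24*(-466/13) = -11184/13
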